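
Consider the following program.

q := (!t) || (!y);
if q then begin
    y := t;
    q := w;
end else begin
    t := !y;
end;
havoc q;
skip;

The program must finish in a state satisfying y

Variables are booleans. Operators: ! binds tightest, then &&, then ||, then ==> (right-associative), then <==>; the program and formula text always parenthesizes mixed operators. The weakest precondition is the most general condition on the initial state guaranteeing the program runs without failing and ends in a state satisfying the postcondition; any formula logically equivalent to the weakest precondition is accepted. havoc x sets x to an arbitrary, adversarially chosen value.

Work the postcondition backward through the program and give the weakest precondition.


Working backward. After the program, y must hold.
Before skip: y
Before havoc q: y
Then branch requires t; else branch requires y.
Before the if: (q ==> t) && ((!q) ==> y)
Before q := (!t) || (!y): (((!t) || (!y)) ==> t) && ((!((!t) || (!y))) ==> y)
Answer: WP = (((!t) || (!y)) ==> t) && ((!((!t) || (!y))) ==> y)


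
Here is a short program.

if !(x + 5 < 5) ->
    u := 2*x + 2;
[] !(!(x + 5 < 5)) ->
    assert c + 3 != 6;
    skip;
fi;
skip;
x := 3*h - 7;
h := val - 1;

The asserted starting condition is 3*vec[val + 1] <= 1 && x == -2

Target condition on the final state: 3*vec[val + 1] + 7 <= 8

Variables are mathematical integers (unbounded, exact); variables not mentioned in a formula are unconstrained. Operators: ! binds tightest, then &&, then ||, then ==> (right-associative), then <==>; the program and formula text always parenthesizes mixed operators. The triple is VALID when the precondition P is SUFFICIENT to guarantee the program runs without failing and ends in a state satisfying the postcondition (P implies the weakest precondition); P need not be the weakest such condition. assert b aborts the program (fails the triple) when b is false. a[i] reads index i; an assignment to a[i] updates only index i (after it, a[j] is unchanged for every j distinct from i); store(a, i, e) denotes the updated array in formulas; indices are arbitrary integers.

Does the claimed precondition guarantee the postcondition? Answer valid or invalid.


Working backward. After the program, the postcondition 3*vec[val + 1] + 7 <= 8 must hold; in canonical form it is 3*vec[val + 1] <= 1.
Before h := val - 1: 3*vec[val + 1] <= 1
Before x := 3*h - 7: 3*vec[val + 1] <= 1
Before skip: 3*vec[val + 1] <= 1
Then branch requires 3*vec[val + 1] <= 1; else branch requires c != 3 && 3*vec[val + 1] <= 1.
Before the if: ((!(x < 0)) ==> 3*vec[val + 1] <= 1) && (x < 0 ==> (c != 3 && 3*vec[val + 1] <= 1))
The weakest precondition is ((!(x < 0)) ==> 3*vec[val + 1] <= 1) && (x < 0 ==> (c != 3 && 3*vec[val + 1] <= 1)).
Check whether 3*vec[val + 1] <= 1 && x == -2 implies it.
Countermodel: at the initial state c = 3, val = -1, vec = {[0] = 0, elsewhere 0}, x = -2, the precondition holds but the weakest precondition fails.
Answer: invalid


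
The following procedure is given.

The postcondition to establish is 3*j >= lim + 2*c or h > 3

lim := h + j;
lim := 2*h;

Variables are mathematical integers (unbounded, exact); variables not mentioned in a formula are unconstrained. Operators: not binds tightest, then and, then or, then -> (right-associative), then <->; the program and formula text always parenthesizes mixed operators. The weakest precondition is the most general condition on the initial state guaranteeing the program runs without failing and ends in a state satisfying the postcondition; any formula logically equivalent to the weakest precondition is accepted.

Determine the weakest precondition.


Working backward. After the program, the postcondition 3*j >= lim + 2*c or h > 3 must hold; in canonical form it is 3*j >= 2*c + lim or h > 3.
Before lim := 2*h: 3*j >= 2*c + 2*h or h > 3
Before lim := h + j: 3*j >= 2*c + 2*h or h > 3
Answer: WP = 3*j >= 2*c + 2*h or h > 3


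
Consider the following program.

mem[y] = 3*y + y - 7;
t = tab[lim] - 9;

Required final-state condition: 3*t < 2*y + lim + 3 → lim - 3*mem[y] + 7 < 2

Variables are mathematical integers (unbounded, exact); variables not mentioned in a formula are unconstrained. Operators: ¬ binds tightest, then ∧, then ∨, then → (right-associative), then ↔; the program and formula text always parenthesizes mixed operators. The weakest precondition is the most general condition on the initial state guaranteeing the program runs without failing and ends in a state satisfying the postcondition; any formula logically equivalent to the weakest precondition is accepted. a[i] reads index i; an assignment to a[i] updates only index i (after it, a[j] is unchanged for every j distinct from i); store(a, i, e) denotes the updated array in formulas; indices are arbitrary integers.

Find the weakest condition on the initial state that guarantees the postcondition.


Working backward. After the program, the postcondition 3*t < 2*y + lim + 3 → lim - 3*mem[y] + 7 < 2 must hold; in canonical form it is 3*t < lim + 2*y + 3 → lim < 3*mem[y] - 5.
Before t := tab[lim] - 9: 3*tab[lim] < lim + 2*y + 30 → lim < 3*mem[y] - 5
Before mem[y] := 3*y + y - 7: 3*tab[lim] < lim + 2*y + 30 → lim < 3*store(mem, y, 4*y - 7)[y] - 5
Answer: WP = 3*tab[lim] < lim + 2*y + 30 → lim < 3*store(mem, y, 4*y - 7)[y] - 5


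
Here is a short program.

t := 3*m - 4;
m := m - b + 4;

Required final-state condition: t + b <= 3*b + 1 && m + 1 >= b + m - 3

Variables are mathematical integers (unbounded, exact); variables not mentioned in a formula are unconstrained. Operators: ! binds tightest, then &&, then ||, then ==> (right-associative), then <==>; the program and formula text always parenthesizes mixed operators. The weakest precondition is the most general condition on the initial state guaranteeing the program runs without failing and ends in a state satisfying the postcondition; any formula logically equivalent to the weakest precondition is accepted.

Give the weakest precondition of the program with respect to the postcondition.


Working backward. After the program, the postcondition t + b <= 3*b + 1 && m + 1 >= b + m - 3 must hold; in canonical form it is t <= 2*b + 1 && b <= 4.
Before m := m - b + 4: t <= 2*b + 1 && b <= 4
Before t := 3*m - 4: 3*m <= 2*b + 5 && b <= 4
Answer: WP = 3*m <= 2*b + 5 && b <= 4


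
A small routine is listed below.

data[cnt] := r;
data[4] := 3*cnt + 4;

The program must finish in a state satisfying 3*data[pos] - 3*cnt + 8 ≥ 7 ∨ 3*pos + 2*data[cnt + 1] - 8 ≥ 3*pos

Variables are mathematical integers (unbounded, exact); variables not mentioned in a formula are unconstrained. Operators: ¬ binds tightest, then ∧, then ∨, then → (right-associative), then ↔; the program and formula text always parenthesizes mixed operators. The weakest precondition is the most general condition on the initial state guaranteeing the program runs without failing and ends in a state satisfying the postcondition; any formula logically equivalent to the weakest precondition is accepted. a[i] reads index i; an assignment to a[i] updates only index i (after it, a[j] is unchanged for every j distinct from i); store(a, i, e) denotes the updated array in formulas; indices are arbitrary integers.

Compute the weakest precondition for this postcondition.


Working backward. After the program, the postcondition 3*data[pos] - 3*cnt + 8 ≥ 7 ∨ 3*pos + 2*data[cnt + 1] - 8 ≥ 3*pos must hold; in canonical form it is 3*data[pos] ≥ 3*cnt - 1 ∨ 2*data[cnt + 1] ≥ 8.
Before data[4] := 3*cnt + 4: 3*store(data, 4, 3*cnt + 4)[pos] ≥ 3*cnt - 1 ∨ 2*store(data, 4, 3*cnt + 4)[cnt + 1] ≥ 8
Before data[cnt] := r: 3*store(store(data, cnt, r), 4, 3*cnt + 4)[pos] ≥ 3*cnt - 1 ∨ 2*store(store(data, cnt, r), 4, 3*cnt + 4)[cnt + 1] ≥ 8
Answer: WP = 3*store(store(data, cnt, r), 4, 3*cnt + 4)[pos] ≥ 3*cnt - 1 ∨ 2*store(store(data, cnt, r), 4, 3*cnt + 4)[cnt + 1] ≥ 8


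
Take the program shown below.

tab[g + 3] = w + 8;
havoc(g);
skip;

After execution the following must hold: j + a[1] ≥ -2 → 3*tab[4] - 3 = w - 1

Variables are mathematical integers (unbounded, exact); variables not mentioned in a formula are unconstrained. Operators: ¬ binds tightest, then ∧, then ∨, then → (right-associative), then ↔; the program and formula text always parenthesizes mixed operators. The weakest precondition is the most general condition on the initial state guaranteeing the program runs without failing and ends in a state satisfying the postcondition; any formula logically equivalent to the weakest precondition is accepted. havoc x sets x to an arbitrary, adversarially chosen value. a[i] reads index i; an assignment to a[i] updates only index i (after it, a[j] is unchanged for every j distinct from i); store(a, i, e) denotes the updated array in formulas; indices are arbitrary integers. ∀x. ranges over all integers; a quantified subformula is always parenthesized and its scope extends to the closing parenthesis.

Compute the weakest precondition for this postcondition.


Working backward. After the program, the postcondition j + a[1] ≥ -2 → 3*tab[4] - 3 = w - 1 must hold; in canonical form it is a[1] + j ≥ -2 → 3*tab[4] = w + 2.
Before skip: a[1] + j ≥ -2 → 3*tab[4] = w + 2
Before havoc g: a[1] + j ≥ -2 → 3*tab[4] = w + 2
Before tab[g + 3] := w + 8: a[1] + j ≥ -2 → 3*store(tab, g + 3, w + 8)[4] = w + 2
Answer: WP = a[1] + j ≥ -2 → 3*store(tab, g + 3, w + 8)[4] = w + 2


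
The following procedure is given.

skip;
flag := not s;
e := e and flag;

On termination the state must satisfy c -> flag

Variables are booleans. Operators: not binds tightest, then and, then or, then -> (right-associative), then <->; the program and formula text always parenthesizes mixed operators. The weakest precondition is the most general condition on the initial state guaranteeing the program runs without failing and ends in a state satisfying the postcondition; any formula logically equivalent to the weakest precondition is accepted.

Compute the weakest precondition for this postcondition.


Working backward. After the program, c -> flag must hold.
Before e := e and flag: c -> flag
Before flag := not s: c -> (not s)
Before skip: c -> (not s)
Answer: WP = c -> (not s)


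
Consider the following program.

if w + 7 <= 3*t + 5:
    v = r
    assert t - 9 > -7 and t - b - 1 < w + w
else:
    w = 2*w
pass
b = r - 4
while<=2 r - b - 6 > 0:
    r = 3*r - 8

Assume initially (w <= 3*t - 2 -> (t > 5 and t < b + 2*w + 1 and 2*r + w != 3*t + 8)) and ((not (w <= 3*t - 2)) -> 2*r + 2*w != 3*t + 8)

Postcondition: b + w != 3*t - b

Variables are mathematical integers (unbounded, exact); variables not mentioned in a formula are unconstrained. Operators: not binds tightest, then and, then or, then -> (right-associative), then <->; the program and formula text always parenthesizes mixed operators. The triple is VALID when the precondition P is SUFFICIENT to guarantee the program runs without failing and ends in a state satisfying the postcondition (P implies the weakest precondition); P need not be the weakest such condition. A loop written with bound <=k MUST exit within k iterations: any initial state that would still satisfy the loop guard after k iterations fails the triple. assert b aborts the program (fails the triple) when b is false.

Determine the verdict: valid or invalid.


Working backward. After the program, the postcondition b + w != 3*t - b must hold; in canonical form it is 2*b + w != 3*t.
Before the loop (bound <=2), unroll the exhaustion recursion (WP_0 = exit-now case; WP_j = one more guarded iteration, up to j = 2):
  WP_0: (not (r > b + 6)) and 2*b + w != 3*t
  WP_1: (r > b + 6 -> ((not (3*r > b + 14)) and 2*b + w != 3*t)) and ((not (r > b + 6)) -> 2*b + w != 3*t)
  WP_2: (r > b + 6 -> ((3*r > b + 14 -> ((not (9*r > b + 38)) and 2*b + w != 3*t)) and ((not (3*r > b + 14)) -> 2*b + w != 3*t))) and ((not (r > b + 6)) -> 2*b + w != 3*t)
So before the loop: (r > b + 6 -> ((3*r > b + 14 -> ((not (9*r > b + 38)) and 2*b + w != 3*t)) and ((not (3*r > b + 14)) -> 2*b + w != 3*t))) and ((not (r > b + 6)) -> 2*b + w != 3*t)
Before b := r - 4: 2*r + w != 3*t + 8
Before skip: 2*r + w != 3*t + 8
Then branch requires t > 2 and t < b + 2*w + 1 and 2*r + w != 3*t + 8; else branch requires 2*r + 2*w != 3*t + 8.
Before the if: (w <= 3*t - 2 -> (t > 2 and t < b + 2*w + 1 and 2*r + w != 3*t + 8)) and ((not (w <= 3*t - 2)) -> 2*r + 2*w != 3*t + 8)
The weakest precondition is (w <= 3*t - 2 -> (t > 2 and t < b + 2*w + 1 and 2*r + w != 3*t + 8)) and ((not (w <= 3*t - 2)) -> 2*r + 2*w != 3*t + 8).
Check whether (w <= 3*t - 2 -> (t > 5 and t < b + 2*w + 1 and 2*r + w != 3*t + 8)) and ((not (w <= 3*t - 2)) -> 2*r + 2*w != 3*t + 8) implies it.
Every state satisfying the precondition satisfies the weakest precondition: the implication holds.
Answer: valid


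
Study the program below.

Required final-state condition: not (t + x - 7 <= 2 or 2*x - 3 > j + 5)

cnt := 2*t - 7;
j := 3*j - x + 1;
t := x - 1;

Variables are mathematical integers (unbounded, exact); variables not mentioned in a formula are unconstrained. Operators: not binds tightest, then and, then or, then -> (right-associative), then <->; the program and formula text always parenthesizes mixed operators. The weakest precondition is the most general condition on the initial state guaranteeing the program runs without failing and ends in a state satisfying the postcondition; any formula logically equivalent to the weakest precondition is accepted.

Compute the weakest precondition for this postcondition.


Working backward. After the program, the postcondition not (t + x - 7 <= 2 or 2*x - 3 > j + 5) must hold; in canonical form it is not (t + x <= 9 or 2*x > j + 8).
Before t := x - 1: not (2*x <= 10 or 2*x > j + 8)
Before j := 3*j - x + 1: not (2*x <= 10 or 3*x > 3*j + 9)
Before cnt := 2*t - 7: not (2*x <= 10 or 3*x > 3*j + 9)
Answer: WP = not (2*x <= 10 or 3*x > 3*j + 9)


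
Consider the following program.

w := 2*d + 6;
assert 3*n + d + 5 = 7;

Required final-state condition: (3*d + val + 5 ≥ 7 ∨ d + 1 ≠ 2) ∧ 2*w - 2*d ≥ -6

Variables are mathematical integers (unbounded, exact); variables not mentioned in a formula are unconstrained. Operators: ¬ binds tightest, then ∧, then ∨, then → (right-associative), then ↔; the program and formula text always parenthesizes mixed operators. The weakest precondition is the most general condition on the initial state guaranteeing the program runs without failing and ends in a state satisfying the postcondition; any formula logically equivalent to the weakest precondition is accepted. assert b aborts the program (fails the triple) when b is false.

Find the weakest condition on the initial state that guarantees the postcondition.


Working backward. After the program, the postcondition (3*d + val + 5 ≥ 7 ∨ d + 1 ≠ 2) ∧ 2*w - 2*d ≥ -6 must hold; in canonical form it is (3*d + val ≥ 2 ∨ d ≠ 1) ∧ 2*w ≥ 2*d - 6.
Before assert 3*n + d + 5 = 7: d + 3*n = 2 ∧ (3*d + val ≥ 2 ∨ d ≠ 1) ∧ 2*w ≥ 2*d - 6
Before w := 2*d + 6: d + 3*n = 2 ∧ (3*d + val ≥ 2 ∨ d ≠ 1) ∧ 2*d ≥ -18
Answer: WP = d + 3*n = 2 ∧ (3*d + val ≥ 2 ∨ d ≠ 1) ∧ 2*d ≥ -18


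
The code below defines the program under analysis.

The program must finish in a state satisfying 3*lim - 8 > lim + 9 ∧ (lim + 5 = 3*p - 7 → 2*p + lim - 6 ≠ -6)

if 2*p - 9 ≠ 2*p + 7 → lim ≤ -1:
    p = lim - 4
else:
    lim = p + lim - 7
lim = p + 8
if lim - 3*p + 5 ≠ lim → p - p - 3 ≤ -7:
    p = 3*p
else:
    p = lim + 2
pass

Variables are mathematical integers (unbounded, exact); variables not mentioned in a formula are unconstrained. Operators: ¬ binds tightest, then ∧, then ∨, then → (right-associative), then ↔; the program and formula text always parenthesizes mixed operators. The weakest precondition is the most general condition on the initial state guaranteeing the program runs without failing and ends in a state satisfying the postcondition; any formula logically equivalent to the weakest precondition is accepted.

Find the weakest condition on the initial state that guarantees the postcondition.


Working backward. After the program, the postcondition 3*lim - 8 > lim + 9 ∧ (lim + 5 = 3*p - 7 → 2*p + lim - 6 ≠ -6) must hold; in canonical form it is 2*lim > 17 ∧ (lim = 3*p - 12 → lim + 2*p ≠ 0).
Before skip: 2*lim > 17 ∧ (lim = 3*p - 12 → lim + 2*p ≠ 0)
Then branch requires 2*lim > 17 ∧ (lim = 9*p - 12 → lim + 6*p ≠ 0); else branch requires 2*lim > 17 ∧ (2*lim = 6 → 3*lim ≠ -4).
Before the if: ((¬(3*p ≠ 5)) → (2*lim > 17 ∧ (lim = 9*p - 12 → lim + 6*p ≠ 0))) ∧ (3*p ≠ 5 → (2*lim > 17 ∧ (2*lim = 6 → 3*lim ≠ -4)))
Before lim := p + 8: ((¬(3*p ≠ 5)) → (2*p > 1 ∧ (8*p = 20 → 7*p ≠ -8))) ∧ (3*p ≠ 5 → (2*p > 1 ∧ (2*p = -10 → 3*p ≠ -28)))
Then branch requires ((¬(3*lim ≠ 17)) → (2*lim > 9 ∧ (8*lim = 52 → 7*lim ≠ 20))) ∧ (3*lim ≠ 17 → (2*lim > 9 ∧ (2*lim = -2 → 3*lim ≠ -16))); else branch requires ((¬(3*p ≠ 5)) → (2*p > 1 ∧ (8*p = 20 → 7*p ≠ -8))) ∧ (3*p ≠ 5 → (2*p > 1 ∧ (2*p = -10 → 3*p ≠ -28))).
Before the if: (lim ≤ -1 → (((¬(3*lim ≠ 17)) → (2*lim > 9 ∧ (8*lim = 52 → 7*lim ≠ 20))) ∧ (3*lim ≠ 17 → (2*lim > 9 ∧ (2*lim = -2 → 3*lim ≠ -16))))) ∧ ((¬(lim ≤ -1)) → (((¬(3*p ≠ 5)) → (2*p > 1 ∧ (8*p = 20 → 7*p ≠ -8))) ∧ (3*p ≠ 5 → (2*p > 1 ∧ (2*p = -10 → 3*p ≠ -28)))))
Answer: WP = (lim ≤ -1 → (((¬(3*lim ≠ 17)) → (2*lim > 9 ∧ (8*lim = 52 → 7*lim ≠ 20))) ∧ (3*lim ≠ 17 → (2*lim > 9 ∧ (2*lim = -2 → 3*lim ≠ -16))))) ∧ ((¬(lim ≤ -1)) → (((¬(3*p ≠ 5)) → (2*p > 1 ∧ (8*p = 20 → 7*p ≠ -8))) ∧ (3*p ≠ 5 → (2*p > 1 ∧ (2*p = -10 → 3*p ≠ -28)))))


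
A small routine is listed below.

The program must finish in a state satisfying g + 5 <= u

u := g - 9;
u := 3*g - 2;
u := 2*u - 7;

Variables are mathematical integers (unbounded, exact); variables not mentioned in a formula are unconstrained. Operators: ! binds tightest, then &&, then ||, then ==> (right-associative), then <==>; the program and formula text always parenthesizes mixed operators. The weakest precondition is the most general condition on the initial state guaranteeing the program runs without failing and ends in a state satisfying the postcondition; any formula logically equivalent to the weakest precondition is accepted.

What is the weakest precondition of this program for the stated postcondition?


Working backward. After the program, the postcondition g + 5 <= u must hold; in canonical form it is g <= u - 5.
Before u := 2*u - 7: g <= 2*u - 12
Before u := 3*g - 2: 5*g >= 16
Before u := g - 9: 5*g >= 16
Answer: WP = 5*g >= 16


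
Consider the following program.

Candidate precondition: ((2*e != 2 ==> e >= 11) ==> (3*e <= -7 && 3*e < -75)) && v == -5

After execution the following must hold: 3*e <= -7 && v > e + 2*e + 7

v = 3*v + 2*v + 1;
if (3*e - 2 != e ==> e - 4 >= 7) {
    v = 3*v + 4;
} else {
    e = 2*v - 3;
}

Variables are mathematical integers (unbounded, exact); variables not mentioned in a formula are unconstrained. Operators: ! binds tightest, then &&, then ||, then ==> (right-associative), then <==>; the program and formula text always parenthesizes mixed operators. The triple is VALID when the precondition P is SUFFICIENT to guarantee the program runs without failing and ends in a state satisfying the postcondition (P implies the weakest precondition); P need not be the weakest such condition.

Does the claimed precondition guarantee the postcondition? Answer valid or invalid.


Working backward. After the program, the postcondition 3*e <= -7 && v > e + 2*e + 7 must hold; in canonical form it is 3*e <= -7 && v > 3*e + 7.
Then branch requires 3*e <= -7 && 3*v > 3*e + 3; else branch requires 6*v <= 2 && 5*v < 2.
Before the if: ((2*e != 2 ==> e >= 11) ==> (3*e <= -7 && 3*v > 3*e + 3)) && ((!(2*e != 2 ==> e >= 11)) ==> (6*v <= 2 && 5*v < 2))
Before v := 3*v + 2*v + 1: ((2*e != 2 ==> e >= 11) ==> (3*e <= -7 && 15*v > 3*e)) && ((!(2*e != 2 ==> e >= 11)) ==> (30*v <= -4 && 25*v < -3))
The weakest precondition is ((2*e != 2 ==> e >= 11) ==> (3*e <= -7 && 15*v > 3*e)) && ((!(2*e != 2 ==> e >= 11)) ==> (30*v <= -4 && 25*v < -3)).
Check whether ((2*e != 2 ==> e >= 11) ==> (3*e <= -7 && 3*e < -75)) && v == -5 implies it.
Every state satisfying the precondition satisfies the weakest precondition: the implication holds.
Answer: valid


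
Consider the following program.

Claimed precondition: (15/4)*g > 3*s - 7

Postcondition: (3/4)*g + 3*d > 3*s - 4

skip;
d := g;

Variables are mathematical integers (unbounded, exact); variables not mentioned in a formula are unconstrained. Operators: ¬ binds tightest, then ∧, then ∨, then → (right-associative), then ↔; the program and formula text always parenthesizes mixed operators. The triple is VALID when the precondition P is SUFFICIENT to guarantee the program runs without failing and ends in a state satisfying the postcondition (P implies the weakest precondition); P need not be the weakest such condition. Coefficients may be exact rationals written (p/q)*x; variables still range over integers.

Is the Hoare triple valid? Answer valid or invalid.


Working backward. After the program, the postcondition (3/4)*g + 3*d > 3*s - 4 must hold; in canonical form it is 3*d + (3/4)*g > 3*s - 4.
Before d := g: (15/4)*g > 3*s - 4
Before skip: (15/4)*g > 3*s - 4
The weakest precondition is (15/4)*g > 3*s - 4.
Check whether (15/4)*g > 3*s - 7 implies it.
Countermodel: at the initial state g = 2, s = 4, the precondition holds but the weakest precondition fails.
Answer: invalid


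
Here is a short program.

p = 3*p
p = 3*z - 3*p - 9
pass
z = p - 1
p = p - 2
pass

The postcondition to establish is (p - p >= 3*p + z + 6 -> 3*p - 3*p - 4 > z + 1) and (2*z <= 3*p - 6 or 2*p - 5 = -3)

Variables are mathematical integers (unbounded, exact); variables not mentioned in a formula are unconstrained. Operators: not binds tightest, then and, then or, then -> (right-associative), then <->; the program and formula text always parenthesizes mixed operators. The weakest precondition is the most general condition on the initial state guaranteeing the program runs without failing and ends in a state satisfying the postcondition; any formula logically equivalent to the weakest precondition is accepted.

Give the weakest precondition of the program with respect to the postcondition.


Working backward. After the program, the postcondition (p - p >= 3*p + z + 6 -> 3*p - 3*p - 4 > z + 1) and (2*z <= 3*p - 6 or 2*p - 5 = -3) must hold; in canonical form it is (3*p + z <= -6 -> z < -5) and (2*z <= 3*p - 6 or 2*p = 2).
Before skip: (3*p + z <= -6 -> z < -5) and (2*z <= 3*p - 6 or 2*p = 2)
Before p := p - 2: (3*p + z <= 0 -> z < -5) and (2*z <= 3*p - 12 or 2*p = 6)
Before z := p - 1: (4*p <= 1 -> p < -4) and (p >= 10 or 2*p = 6)
Before skip: (4*p <= 1 -> p < -4) and (p >= 10 or 2*p = 6)
Before p := 3*z - 3*p - 9: (12*z <= 12*p + 37 -> 3*z < 3*p + 5) and (3*z >= 3*p + 19 or 6*z = 6*p + 24)
Before p := 3*p: (12*z <= 36*p + 37 -> 3*z < 9*p + 5) and (3*z >= 9*p + 19 or 6*z = 18*p + 24)
Answer: WP = (12*z <= 36*p + 37 -> 3*z < 9*p + 5) and (3*z >= 9*p + 19 or 6*z = 18*p + 24)


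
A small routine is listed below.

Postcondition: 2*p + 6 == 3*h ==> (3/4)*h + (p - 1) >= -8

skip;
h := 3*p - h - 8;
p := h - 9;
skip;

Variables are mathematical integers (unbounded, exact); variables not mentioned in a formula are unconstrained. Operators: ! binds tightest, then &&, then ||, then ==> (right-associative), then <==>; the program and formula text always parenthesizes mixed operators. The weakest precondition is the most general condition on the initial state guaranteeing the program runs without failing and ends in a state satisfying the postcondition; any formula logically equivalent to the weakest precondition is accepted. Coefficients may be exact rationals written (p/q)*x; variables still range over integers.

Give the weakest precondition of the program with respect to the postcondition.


Working backward. After the program, the postcondition 2*p + 6 == 3*h ==> (3/4)*h + (p - 1) >= -8 must hold; in canonical form it is 2*p == 3*h - 6 ==> (3/4)*h + p >= -7.
Before skip: 2*p == 3*h - 6 ==> (3/4)*h + p >= -7
Before p := h - 9: h == -12 ==> (7/4)*h >= 2
Before h := 3*p - h - 8: 3*p == h - 4 ==> (21/4)*p >= (7/4)*h + 16
Before skip: 3*p == h - 4 ==> (21/4)*p >= (7/4)*h + 16
Answer: WP = 3*p == h - 4 ==> (21/4)*p >= (7/4)*h + 16


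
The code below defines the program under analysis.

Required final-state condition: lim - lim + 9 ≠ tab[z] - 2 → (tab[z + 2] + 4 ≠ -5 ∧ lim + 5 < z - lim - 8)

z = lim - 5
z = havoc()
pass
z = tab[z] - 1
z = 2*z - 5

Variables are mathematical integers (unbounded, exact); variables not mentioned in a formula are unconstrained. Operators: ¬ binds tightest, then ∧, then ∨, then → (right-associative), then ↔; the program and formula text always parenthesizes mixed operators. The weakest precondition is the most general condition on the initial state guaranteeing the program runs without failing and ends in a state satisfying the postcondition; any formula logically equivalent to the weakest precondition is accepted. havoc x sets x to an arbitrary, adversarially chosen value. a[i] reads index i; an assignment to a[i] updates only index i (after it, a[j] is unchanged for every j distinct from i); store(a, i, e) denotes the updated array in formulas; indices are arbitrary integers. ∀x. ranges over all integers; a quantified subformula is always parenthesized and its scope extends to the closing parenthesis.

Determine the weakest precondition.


Working backward. After the program, the postcondition lim - lim + 9 ≠ tab[z] - 2 → (tab[z + 2] + 4 ≠ -5 ∧ lim + 5 < z - lim - 8) must hold; in canonical form it is tab[z] ≠ 11 → (tab[z + 2] ≠ -9 ∧ 2*lim < z - 13).
Before z := 2*z - 5: tab[2*z - 5] ≠ 11 → (tab[2*z - 3] ≠ -9 ∧ 2*lim < 2*z - 18)
Before z := tab[z] - 1: tab[2*tab[z] - 7] ≠ 11 → (tab[2*tab[z] - 5] ≠ -9 ∧ 2*lim < 2*tab[z] - 20)
Before skip: tab[2*tab[z] - 7] ≠ 11 → (tab[2*tab[z] - 5] ≠ -9 ∧ 2*lim < 2*tab[z] - 20)
Before havoc z: ∀z_1. (tab[2*tab[z_1] - 7] ≠ 11 → (tab[2*tab[z_1] - 5] ≠ -9 ∧ 2*lim < 2*tab[z_1] - 20))
Before z := lim - 5: ∀z_1. (tab[2*tab[z_1] - 7] ≠ 11 → (tab[2*tab[z_1] - 5] ≠ -9 ∧ 2*lim < 2*tab[z_1] - 20))
Answer: WP = ∀z_1. (tab[2*tab[z_1] - 7] ≠ 11 → (tab[2*tab[z_1] - 5] ≠ -9 ∧ 2*lim < 2*tab[z_1] - 20))


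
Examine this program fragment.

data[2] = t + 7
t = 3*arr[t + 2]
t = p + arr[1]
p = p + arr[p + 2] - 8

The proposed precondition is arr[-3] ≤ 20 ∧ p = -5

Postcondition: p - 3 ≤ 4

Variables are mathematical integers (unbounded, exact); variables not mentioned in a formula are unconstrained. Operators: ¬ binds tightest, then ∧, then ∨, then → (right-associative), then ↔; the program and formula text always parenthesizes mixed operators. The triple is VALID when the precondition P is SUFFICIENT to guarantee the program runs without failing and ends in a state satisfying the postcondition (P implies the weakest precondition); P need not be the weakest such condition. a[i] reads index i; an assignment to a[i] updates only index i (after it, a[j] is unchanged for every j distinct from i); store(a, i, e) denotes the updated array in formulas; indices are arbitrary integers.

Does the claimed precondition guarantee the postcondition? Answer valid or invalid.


Working backward. After the program, the postcondition p - 3 ≤ 4 must hold; in canonical form it is p ≤ 7.
Before p := p + arr[p + 2] - 8: arr[p + 2] + p ≤ 15
Before t := p + arr[1]: arr[p + 2] + p ≤ 15
Before t := 3*arr[t + 2]: arr[p + 2] + p ≤ 15
Before data[2] := t + 7: arr[p + 2] + p ≤ 15
The weakest precondition is arr[p + 2] + p ≤ 15.
Check whether arr[-3] ≤ 20 ∧ p = -5 implies it.
Every state satisfying the precondition satisfies the weakest precondition: the implication holds.
Answer: valid


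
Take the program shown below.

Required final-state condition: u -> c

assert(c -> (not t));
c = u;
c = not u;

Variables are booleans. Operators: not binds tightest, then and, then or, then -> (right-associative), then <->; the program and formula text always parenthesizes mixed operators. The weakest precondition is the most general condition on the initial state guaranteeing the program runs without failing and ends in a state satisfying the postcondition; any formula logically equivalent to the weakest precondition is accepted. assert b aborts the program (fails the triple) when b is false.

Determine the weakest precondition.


Working backward. After the program, u -> c must hold.
Before c := not u: u -> (not u)
Before c := u: u -> (not u)
Before assert c -> (not t): (c -> (not t)) and (u -> (not u))
Answer: WP = (c -> (not t)) and (u -> (not u))


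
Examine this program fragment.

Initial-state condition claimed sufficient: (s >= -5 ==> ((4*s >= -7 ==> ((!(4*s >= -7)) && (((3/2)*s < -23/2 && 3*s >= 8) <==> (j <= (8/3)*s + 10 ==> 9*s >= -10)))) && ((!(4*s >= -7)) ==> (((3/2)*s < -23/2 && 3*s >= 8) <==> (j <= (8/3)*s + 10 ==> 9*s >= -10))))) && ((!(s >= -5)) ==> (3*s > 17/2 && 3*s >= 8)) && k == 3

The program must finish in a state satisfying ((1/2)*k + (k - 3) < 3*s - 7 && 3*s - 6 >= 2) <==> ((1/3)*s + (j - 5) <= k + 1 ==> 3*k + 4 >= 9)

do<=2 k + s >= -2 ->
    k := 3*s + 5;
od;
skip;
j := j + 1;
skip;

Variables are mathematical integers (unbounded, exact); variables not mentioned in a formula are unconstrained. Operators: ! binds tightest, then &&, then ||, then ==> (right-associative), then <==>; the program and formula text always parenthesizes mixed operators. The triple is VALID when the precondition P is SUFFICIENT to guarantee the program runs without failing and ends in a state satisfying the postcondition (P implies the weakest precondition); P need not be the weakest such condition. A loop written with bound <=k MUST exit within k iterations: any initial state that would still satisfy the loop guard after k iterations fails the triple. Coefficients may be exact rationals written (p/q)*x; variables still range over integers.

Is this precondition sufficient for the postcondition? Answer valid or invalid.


Working backward. After the program, the postcondition ((1/2)*k + (k - 3) < 3*s - 7 && 3*s - 6 >= 2) <==> ((1/3)*s + (j - 5) <= k + 1 ==> 3*k + 4 >= 9) must hold; in canonical form it is ((3/2)*k < 3*s - 4 && 3*s >= 8) <==> (j + (1/3)*s <= k + 6 ==> 3*k >= 5).
Before skip: ((3/2)*k < 3*s - 4 && 3*s >= 8) <==> (j + (1/3)*s <= k + 6 ==> 3*k >= 5)
Before j := j + 1: ((3/2)*k < 3*s - 4 && 3*s >= 8) <==> (j + (1/3)*s <= k + 5 ==> 3*k >= 5)
Before skip: ((3/2)*k < 3*s - 4 && 3*s >= 8) <==> (j + (1/3)*s <= k + 5 ==> 3*k >= 5)
Before the loop (bound <=2), unroll the exhaustion recursion (WP_0 = exit-now case; WP_j = one more guarded iteration, up to j = 2):
  WP_0: (!(k + s >= -2)) && (((3/2)*k < 3*s - 4 && 3*s >= 8) <==> (j + (1/3)*s <= k + 5 ==> 3*k >= 5))
  WP_1: (k + s >= -2 ==> ((!(4*s >= -7)) && (((3/2)*s < -23/2 && 3*s >= 8) <==> (j <= (8/3)*s + 10 ==> 9*s >= -10)))) && ((!(k + s >= -2)) ==> (((3/2)*k < 3*s - 4 && 3*s >= 8) <==> (j + (1/3)*s <= k + 5 ==> 3*k >= 5)))
  WP_2: (k + s >= -2 ==> ((4*s >= -7 ==> ((!(4*s >= -7)) && (((3/2)*s < -23/2 && 3*s >= 8) <==> (j <= (8/3)*s + 10 ==> 9*s >= -10)))) && ((!(4*s >= -7)) ==> (((3/2)*s < -23/2 && 3*s >= 8) <==> (j <= (8/3)*s + 10 ==> 9*s >= -10))))) && ((!(k + s >= -2)) ==> (((3/2)*k < 3*s - 4 && 3*s >= 8) <==> (j + (1/3)*s <= k + 5 ==> 3*k >= 5)))
So before the loop: (k + s >= -2 ==> ((4*s >= -7 ==> ((!(4*s >= -7)) && (((3/2)*s < -23/2 && 3*s >= 8) <==> (j <= (8/3)*s + 10 ==> 9*s >= -10)))) && ((!(4*s >= -7)) ==> (((3/2)*s < -23/2 && 3*s >= 8) <==> (j <= (8/3)*s + 10 ==> 9*s >= -10))))) && ((!(k + s >= -2)) ==> (((3/2)*k < 3*s - 4 && 3*s >= 8) <==> (j + (1/3)*s <= k + 5 ==> 3*k >= 5)))
The weakest precondition is (k + s >= -2 ==> ((4*s >= -7 ==> ((!(4*s >= -7)) && (((3/2)*s < -23/2 && 3*s >= 8) <==> (j <= (8/3)*s + 10 ==> 9*s >= -10)))) && ((!(4*s >= -7)) ==> (((3/2)*s < -23/2 && 3*s >= 8) <==> (j <= (8/3)*s + 10 ==> 9*s >= -10))))) && ((!(k + s >= -2)) ==> (((3/2)*k < 3*s - 4 && 3*s >= 8) <==> (j + (1/3)*s <= k + 5 ==> 3*k >= 5))).
Check whether (s >= -5 ==> ((4*s >= -7 ==> ((!(4*s >= -7)) && (((3/2)*s < -23/2 && 3*s >= 8) <==> (j <= (8/3)*s + 10 ==> 9*s >= -10)))) && ((!(4*s >= -7)) ==> (((3/2)*s < -23/2 && 3*s >= 8) <==> (j <= (8/3)*s + 10 ==> 9*s >= -10))))) && ((!(s >= -5)) ==> (3*s > 17/2 && 3*s >= 8)) && k == 3 implies it.
Every state satisfying the precondition satisfies the weakest precondition: the implication holds.
Answer: valid


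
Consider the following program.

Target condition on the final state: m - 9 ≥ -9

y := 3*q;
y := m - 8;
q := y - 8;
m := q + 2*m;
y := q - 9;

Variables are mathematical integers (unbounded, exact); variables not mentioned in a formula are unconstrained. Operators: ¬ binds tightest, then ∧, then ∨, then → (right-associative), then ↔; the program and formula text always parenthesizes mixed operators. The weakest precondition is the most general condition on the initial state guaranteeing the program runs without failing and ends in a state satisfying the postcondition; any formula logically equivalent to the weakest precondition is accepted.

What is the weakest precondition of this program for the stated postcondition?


Working backward. After the program, the postcondition m - 9 ≥ -9 must hold; in canonical form it is m ≥ 0.
Before y := q - 9: m ≥ 0
Before m := q + 2*m: 2*m + q ≥ 0
Before q := y - 8: 2*m + y ≥ 8
Before y := m - 8: 3*m ≥ 16
Before y := 3*q: 3*m ≥ 16
Answer: WP = 3*m ≥ 16


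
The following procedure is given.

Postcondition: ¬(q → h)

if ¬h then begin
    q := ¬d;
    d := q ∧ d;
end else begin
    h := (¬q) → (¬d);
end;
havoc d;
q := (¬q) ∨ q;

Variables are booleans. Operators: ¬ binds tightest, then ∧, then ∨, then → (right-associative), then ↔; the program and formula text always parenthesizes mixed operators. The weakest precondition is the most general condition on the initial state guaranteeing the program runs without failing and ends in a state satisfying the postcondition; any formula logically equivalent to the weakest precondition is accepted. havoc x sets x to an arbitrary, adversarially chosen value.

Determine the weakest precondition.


Working backward. After the program, ¬(q → h) must hold.
Before q := (¬q) ∨ q: ¬h
Before havoc d: ¬h
Then branch requires ¬h; else branch requires ¬((¬q) → (¬d)).
Before the if: h → (¬((¬q) → (¬d)))
Answer: WP = h → (¬((¬q) → (¬d)))


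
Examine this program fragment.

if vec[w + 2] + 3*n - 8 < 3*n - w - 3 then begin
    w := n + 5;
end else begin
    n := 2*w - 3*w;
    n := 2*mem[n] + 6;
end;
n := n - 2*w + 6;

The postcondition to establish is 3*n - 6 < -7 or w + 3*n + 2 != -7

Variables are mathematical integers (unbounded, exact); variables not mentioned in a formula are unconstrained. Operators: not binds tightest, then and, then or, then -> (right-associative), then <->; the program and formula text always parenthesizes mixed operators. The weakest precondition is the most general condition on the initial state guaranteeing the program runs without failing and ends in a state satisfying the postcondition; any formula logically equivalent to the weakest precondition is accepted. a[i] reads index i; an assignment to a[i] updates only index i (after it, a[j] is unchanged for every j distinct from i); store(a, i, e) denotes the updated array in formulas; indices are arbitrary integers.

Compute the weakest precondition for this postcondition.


Working backward. After the program, the postcondition 3*n - 6 < -7 or w + 3*n + 2 != -7 must hold; in canonical form it is 3*n < -1 or 3*n + w != -9.
Before n := n - 2*w + 6: 3*n < 6*w - 19 or 3*n != 5*w - 27
Then branch requires 3*n > -11 or 2*n != 2; else branch requires 6*mem[-w] < 6*w - 37 or 6*mem[-w] != 5*w - 45.
Before the if: (vec[w + 2] + w < 5 -> (3*n > -11 or 2*n != 2)) and ((not (vec[w + 2] + w < 5)) -> (6*mem[-w] < 6*w - 37 or 6*mem[-w] != 5*w - 45))
Answer: WP = (vec[w + 2] + w < 5 -> (3*n > -11 or 2*n != 2)) and ((not (vec[w + 2] + w < 5)) -> (6*mem[-w] < 6*w - 37 or 6*mem[-w] != 5*w - 45))


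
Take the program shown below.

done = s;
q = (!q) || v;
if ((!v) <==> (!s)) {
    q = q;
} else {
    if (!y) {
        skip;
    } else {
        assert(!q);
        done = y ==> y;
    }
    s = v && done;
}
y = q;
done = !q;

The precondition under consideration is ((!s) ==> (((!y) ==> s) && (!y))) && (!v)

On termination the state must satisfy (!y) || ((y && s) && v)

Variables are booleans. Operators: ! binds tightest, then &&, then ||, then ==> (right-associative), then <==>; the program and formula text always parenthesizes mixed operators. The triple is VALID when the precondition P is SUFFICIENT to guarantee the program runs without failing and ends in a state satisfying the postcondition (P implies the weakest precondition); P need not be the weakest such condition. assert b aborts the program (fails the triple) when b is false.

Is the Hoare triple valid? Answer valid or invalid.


Working backward. After the program, the postcondition (!y) || ((y && s) && v) must hold; in canonical form it is (!y) || (y && s && v).
Before done := !q: (!y) || (y && s && v)
Before y := q: (!q) || (q && s && v)
Then branch requires (!q) || (q && s && v); else branch requires ((!y) ==> ((!q) || (q && v && done))) && (y ==> ((!q) && ((!q) || (q && v)))).
Before the if: (((!v) <==> (!s)) ==> ((!q) || (q && s && v))) && ((!((!v) <==> (!s))) ==> (((!y) ==> ((!q) || (q && v && done))) && (y ==> ((!q) && ((!q) || (q && v))))))
Before q := (!q) || v: (((!v) <==> (!s)) ==> ((!((!q) || v)) || (((!q) || v) && s && v))) && ((!((!v) <==> (!s))) ==> (((!y) ==> ((!((!q) || v)) || (((!q) || v) && v && done))) && (y ==> ((!((!q) || v)) && ((!((!q) || v)) || (((!q) || v) && v))))))
Before done := s: (((!v) <==> (!s)) ==> ((!((!q) || v)) || (((!q) || v) && s && v))) && ((!((!v) <==> (!s))) ==> (((!y) ==> ((!((!q) || v)) || (((!q) || v) && v && s))) && (y ==> ((!((!q) || v)) && ((!((!q) || v)) || (((!q) || v) && v))))))
The weakest precondition is (((!v) <==> (!s)) ==> ((!((!q) || v)) || (((!q) || v) && s && v))) && ((!((!v) <==> (!s))) ==> (((!y) ==> ((!((!q) || v)) || (((!q) || v) && v && s))) && (y ==> ((!((!q) || v)) && ((!((!q) || v)) || (((!q) || v) && v)))))).
Check whether ((!s) ==> (((!y) ==> s) && (!y))) && (!v) implies it.
Countermodel: at the initial state q = false, s = true, v = false, y = false, the precondition holds but the weakest precondition fails.
Answer: invalid


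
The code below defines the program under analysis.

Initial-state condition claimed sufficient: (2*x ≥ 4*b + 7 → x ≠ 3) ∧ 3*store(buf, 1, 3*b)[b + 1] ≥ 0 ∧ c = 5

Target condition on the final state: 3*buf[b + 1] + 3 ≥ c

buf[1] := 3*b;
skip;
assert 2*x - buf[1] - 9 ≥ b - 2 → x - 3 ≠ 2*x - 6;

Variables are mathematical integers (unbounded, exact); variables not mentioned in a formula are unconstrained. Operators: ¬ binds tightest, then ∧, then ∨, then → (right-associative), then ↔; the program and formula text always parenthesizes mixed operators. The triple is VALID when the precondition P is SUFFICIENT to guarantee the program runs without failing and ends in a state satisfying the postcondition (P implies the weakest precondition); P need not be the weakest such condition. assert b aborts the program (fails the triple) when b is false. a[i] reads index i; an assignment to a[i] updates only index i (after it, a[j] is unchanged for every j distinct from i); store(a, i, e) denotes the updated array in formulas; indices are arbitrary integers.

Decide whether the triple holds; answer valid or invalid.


Working backward. After the program, the postcondition 3*buf[b + 1] + 3 ≥ c must hold; in canonical form it is 3*buf[b + 1] ≥ c - 3.
Before assert 2*x - buf[1] - 9 ≥ b - 2 → x - 3 ≠ 2*x - 6: (2*x ≥ buf[1] + b + 7 → x ≠ 3) ∧ 3*buf[b + 1] ≥ c - 3
Before skip: (2*x ≥ buf[1] + b + 7 → x ≠ 3) ∧ 3*buf[b + 1] ≥ c - 3
Before buf[1] := 3*b: (2*x ≥ 4*b + 7 → x ≠ 3) ∧ 3*store(buf, 1, 3*b)[b + 1] ≥ c - 3
The weakest precondition is (2*x ≥ 4*b + 7 → x ≠ 3) ∧ 3*store(buf, 1, 3*b)[b + 1] ≥ c - 3.
Check whether (2*x ≥ 4*b + 7 → x ≠ 3) ∧ 3*store(buf, 1, 3*b)[b + 1] ≥ 0 ∧ c = 5 implies it.
Countermodel: at the initial state b = 0, buf = {[1] = 2, elsewhere 2}, c = 5, x = 3, the precondition holds but the weakest precondition fails.
Answer: invalid
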